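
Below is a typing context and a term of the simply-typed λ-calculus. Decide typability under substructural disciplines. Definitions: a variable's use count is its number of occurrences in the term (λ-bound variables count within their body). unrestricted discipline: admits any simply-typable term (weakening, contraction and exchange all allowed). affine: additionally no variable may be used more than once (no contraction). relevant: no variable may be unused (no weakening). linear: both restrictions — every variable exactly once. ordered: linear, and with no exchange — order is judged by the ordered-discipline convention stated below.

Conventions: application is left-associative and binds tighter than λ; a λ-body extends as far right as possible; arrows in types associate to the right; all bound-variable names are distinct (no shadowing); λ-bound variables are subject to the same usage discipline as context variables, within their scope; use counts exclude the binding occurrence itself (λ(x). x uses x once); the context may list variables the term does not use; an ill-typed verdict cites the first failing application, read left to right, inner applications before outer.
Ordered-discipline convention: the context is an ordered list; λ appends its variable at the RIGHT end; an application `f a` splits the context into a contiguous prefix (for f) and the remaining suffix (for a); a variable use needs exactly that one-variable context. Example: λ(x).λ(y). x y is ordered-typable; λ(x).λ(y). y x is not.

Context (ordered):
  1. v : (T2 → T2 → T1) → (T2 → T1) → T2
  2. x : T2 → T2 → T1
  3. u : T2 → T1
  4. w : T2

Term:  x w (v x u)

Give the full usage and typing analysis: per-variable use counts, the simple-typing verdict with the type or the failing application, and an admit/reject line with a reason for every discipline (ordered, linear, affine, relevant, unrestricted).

use counts: v: 1×; x: 2×; u: 1×; w: 1×
order of uses: x, w, v, x, u
typing: ✓ — T1
ordered ✗ (repeated use of x ×2)
linear ✗ (repeated use of x ×2)
affine ✗ (repeated use of x ×2)
relevant ✓ (at least one use each (v, x, u, w))
unrestricted ✓ (well-typed at T1; no restrictions here)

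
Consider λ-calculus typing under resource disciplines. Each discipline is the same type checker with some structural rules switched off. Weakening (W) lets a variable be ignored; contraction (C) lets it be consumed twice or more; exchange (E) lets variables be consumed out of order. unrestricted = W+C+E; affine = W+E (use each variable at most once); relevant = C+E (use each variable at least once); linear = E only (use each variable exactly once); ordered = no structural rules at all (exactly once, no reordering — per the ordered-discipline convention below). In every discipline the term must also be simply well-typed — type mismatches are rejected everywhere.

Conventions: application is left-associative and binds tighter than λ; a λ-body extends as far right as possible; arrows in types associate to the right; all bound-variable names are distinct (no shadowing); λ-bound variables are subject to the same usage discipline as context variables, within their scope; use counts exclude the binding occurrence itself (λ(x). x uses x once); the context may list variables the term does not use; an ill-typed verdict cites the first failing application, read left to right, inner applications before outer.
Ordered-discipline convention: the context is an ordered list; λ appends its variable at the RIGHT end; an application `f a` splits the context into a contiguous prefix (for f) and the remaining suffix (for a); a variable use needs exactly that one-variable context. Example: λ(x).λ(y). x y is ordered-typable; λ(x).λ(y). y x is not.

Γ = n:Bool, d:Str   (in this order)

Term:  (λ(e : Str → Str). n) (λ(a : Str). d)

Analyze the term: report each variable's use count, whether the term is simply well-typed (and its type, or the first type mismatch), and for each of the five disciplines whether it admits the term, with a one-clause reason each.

use counts: n: 1; d: 1; e [bound]: 0; a [bound]: 0
left-to-right use order: n, d
typing: ✓ — Bool
ordered ✗ (needs weakening: e, a unused)
linear ✗ (needs weakening: e, a unused)
affine ✓ (none of n, d, e, a used more than once)
relevant ✗ (needs weakening: e, a unused)
unrestricted ✓ (typability at Bool is all that's needed)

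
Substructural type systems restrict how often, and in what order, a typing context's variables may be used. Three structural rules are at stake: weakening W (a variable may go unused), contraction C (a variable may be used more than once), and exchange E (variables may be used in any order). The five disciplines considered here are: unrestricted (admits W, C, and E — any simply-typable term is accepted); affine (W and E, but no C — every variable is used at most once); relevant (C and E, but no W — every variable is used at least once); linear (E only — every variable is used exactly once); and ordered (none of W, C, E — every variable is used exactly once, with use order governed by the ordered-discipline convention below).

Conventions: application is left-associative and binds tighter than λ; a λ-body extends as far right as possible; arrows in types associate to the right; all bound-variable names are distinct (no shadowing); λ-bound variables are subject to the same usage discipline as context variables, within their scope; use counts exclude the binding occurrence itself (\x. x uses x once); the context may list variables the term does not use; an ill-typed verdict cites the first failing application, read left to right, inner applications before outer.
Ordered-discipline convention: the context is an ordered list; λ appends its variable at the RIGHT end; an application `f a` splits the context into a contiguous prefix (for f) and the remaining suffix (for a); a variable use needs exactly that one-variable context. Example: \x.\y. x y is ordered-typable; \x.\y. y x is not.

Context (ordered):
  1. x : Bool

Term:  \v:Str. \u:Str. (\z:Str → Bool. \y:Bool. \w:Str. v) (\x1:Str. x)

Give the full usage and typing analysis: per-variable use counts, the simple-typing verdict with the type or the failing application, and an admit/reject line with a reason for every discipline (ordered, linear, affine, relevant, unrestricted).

usage: x: 1, v [bound]: 1, u [bound]: 0, z [bound]: 0, y [bound]: 0, w [bound]: 0, x1 [bound]: 0
use order (left to right): v, x
typing: ✓ — Str → Str → Bool → Str → Str
ordered ✗ (needs weakening: u, z, y, w, x1 unused)
linear ✗ (needs weakening: u, z, y, w, x1 unused)
affine ✓ (no duplicate uses among x, v, u, z, y, w, x1)
relevant ✗ (needs weakening: u, z, y, w, x1 unused)
unrestricted ✓ (type-checks (Str → Str → Bool → Str → Str) and nothing is barred)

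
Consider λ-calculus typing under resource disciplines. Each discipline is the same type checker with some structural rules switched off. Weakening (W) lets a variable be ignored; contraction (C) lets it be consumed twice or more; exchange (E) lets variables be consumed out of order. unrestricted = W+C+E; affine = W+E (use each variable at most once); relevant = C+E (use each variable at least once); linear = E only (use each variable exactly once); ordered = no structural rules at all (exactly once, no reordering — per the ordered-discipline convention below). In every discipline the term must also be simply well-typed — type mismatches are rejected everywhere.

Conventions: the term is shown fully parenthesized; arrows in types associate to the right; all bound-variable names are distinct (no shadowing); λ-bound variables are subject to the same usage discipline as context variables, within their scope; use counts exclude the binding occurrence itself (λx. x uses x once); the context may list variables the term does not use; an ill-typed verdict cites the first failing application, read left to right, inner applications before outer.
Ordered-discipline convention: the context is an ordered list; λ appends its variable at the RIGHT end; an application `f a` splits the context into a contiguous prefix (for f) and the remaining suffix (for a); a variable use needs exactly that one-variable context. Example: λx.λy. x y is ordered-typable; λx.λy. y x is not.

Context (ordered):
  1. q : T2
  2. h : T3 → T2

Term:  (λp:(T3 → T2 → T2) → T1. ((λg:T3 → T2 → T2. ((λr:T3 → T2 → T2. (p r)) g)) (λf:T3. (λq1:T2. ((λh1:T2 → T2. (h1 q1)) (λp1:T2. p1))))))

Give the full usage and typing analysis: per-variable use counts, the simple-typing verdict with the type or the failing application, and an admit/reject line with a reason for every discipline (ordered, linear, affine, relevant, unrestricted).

usage: q: 0×; h: 0×; p (bound): 1×; g (bound): 1×; r (bound): 1×; f (bound): 0×; q1 (bound): 1×; h1 (bound): 1×; p1 (bound): 1×
left-to-right use order: p, r, g, h1, q1, p1
typing: well-typed — term : ((T3 → T2 → T2) → T1) → T1
ordered: ✗, unused: q, h, f — weakening required
linear: ✗, unused: q, h, f — weakening required
affine: ✓, q, h, p, g, r, f, q1, h1, p1: no repeats, contraction unneeded
relevant: ✗, unused: q, h, f — weakening required
unrestricted: ✓, type-checks (((T3 → T2 → T2) → T1) → T1) and nothing is barred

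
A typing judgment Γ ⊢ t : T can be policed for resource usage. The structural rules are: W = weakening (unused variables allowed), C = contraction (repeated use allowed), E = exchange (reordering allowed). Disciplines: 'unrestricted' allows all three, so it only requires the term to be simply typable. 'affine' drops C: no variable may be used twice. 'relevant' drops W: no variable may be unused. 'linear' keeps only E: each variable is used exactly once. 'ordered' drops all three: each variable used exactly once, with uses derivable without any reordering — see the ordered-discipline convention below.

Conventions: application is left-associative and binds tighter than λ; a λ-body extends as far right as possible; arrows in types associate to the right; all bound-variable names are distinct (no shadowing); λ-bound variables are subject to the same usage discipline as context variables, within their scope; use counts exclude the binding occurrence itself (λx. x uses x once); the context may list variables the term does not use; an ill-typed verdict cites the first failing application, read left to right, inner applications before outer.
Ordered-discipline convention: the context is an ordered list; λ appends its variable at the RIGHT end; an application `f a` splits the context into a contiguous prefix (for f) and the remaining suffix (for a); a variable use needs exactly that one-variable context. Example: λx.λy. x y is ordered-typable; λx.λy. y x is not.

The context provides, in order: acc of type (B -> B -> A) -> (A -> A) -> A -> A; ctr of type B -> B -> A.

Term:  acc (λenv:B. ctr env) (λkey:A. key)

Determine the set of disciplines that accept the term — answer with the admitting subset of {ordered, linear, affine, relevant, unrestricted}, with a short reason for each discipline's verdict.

admitted in: ordered, linear, affine, relevant, unrestricted
use counts: acc ×1; ctr ×1; env (λ-bound) ×1; key (λ-bound) ×1
uses in reading order: acc, ctr, env, key
typing: well-typed at A -> A
ordered: ✓, one use each (acc, ctr, env, key); ordered split holds
linear: ✓, acc, ctr, env, key: one use apiece
affine: ✓, none of acc, ctr, env, key used more than once
relevant: ✓, at least one use each (acc, ctr, env, key)
unrestricted: ✓, typability at A -> A is all that's needed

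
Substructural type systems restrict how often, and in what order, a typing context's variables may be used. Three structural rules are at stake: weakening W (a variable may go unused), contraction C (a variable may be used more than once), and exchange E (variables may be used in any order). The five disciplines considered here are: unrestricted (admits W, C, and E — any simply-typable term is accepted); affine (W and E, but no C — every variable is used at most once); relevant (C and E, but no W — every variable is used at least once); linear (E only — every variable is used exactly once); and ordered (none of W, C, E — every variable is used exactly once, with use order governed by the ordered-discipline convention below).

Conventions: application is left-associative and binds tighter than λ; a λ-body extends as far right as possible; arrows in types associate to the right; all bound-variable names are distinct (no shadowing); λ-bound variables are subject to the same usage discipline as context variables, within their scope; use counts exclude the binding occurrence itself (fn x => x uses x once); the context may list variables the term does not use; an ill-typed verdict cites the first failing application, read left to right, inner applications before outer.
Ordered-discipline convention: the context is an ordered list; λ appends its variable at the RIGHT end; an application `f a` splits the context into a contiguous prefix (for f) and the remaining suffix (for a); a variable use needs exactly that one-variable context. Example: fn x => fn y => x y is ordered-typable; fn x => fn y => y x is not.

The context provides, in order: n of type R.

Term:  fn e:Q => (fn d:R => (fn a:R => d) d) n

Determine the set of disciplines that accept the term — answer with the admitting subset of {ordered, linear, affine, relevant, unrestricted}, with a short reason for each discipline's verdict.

accepted by: unrestricted
variable uses: n ×1; e (bound) ×0; d (bound) ×2; a (bound) ×0
left-to-right use order: d, d, n
typing: well-typed — term : Q -> R
ordered: ✗, repeated use of d ×2; needs weakening: e, a unused
linear: ✗, repeated use of d ×2; needs weakening: e, a unused
affine: ✗, repeated use of d ×2
relevant: ✗, needs weakening: e, a unused
unrestricted: ✓, typability at Q -> R is all that's needed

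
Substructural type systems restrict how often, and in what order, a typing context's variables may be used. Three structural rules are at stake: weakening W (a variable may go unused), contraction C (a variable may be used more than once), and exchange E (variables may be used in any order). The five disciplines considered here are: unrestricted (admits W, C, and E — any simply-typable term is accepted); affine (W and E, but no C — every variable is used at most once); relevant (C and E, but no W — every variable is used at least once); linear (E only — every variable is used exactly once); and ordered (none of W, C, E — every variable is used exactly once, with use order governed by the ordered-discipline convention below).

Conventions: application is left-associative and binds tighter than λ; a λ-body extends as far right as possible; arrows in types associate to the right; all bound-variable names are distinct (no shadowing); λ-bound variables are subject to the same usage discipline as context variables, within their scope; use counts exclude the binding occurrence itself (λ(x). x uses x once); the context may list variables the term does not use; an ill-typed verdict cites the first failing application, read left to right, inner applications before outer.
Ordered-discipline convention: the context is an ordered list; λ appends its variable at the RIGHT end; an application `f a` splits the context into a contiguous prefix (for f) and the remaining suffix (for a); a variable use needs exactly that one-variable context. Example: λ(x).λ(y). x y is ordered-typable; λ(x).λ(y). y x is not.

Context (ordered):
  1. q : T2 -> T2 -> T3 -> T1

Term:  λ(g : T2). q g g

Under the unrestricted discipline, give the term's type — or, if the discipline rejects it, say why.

term : T2 -> T3 -> T1
variable uses: q ×1, g [bound] ×2
order of uses: q, g, g
typing: the term checks, with type T2 -> T3 -> T1
across the five disciplines: ordered ✗ | linear ✗ | affine ✗ | relevant ✓ | unrestricted ✓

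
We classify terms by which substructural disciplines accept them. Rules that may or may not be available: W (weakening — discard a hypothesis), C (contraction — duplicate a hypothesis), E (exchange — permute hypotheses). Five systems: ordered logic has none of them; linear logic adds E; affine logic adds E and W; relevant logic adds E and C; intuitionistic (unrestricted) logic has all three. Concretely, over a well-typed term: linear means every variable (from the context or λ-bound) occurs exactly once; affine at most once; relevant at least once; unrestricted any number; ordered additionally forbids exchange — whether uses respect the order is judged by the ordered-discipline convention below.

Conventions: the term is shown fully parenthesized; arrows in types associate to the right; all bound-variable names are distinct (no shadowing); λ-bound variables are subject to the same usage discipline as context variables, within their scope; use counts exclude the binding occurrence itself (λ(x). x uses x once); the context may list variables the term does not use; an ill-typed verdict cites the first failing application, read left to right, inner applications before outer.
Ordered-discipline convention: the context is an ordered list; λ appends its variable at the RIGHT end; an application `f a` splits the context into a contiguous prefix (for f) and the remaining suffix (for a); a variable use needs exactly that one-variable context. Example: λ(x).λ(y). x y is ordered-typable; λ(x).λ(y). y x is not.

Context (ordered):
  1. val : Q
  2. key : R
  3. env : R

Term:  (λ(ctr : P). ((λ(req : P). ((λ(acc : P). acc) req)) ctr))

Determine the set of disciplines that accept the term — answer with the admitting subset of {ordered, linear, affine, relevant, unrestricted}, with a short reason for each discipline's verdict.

admitting disciplines: affine, unrestricted
variable uses: val: 0, key: 0, env: 0, ctr [bound]: 1, req [bound]: 1, acc [bound]: 1
left-to-right use order: acc, req, ctr
typing: the term checks, with type P → P
ordered: ✗ — unused: val, key, env — weakening required
linear: ✗ — unused: val, key, env — weakening required
affine: ✓ — at most one use each (val, key, env, ctr, req, acc)
relevant: ✗ — unused: val, key, env — weakening required
unrestricted: ✓ — typability at P → P is all that's needed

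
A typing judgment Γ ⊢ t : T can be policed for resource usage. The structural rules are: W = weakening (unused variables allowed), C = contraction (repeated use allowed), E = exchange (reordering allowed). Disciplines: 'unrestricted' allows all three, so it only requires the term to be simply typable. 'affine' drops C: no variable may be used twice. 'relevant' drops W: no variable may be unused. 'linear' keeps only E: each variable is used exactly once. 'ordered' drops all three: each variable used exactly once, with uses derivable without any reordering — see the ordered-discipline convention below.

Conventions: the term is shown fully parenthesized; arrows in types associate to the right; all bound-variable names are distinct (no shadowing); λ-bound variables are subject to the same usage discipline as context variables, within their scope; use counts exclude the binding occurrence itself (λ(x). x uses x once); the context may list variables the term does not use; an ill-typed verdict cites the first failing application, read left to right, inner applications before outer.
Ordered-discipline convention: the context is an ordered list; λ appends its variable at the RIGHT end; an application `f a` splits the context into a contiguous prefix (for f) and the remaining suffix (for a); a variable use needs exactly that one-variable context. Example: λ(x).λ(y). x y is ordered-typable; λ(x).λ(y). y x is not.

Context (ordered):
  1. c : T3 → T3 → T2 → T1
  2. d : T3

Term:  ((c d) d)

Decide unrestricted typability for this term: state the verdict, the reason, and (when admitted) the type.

yes — well-typed at T2 → T1; no restrictions here; term : T2 → T1
counts: c: 1×, d: 2×
uses in reading order: c, d, d
typing: well-typed — term : T2 → T1
across the five disciplines: ordered ✗, linear ✗, affine ✗, relevant ✓, unrestricted ✓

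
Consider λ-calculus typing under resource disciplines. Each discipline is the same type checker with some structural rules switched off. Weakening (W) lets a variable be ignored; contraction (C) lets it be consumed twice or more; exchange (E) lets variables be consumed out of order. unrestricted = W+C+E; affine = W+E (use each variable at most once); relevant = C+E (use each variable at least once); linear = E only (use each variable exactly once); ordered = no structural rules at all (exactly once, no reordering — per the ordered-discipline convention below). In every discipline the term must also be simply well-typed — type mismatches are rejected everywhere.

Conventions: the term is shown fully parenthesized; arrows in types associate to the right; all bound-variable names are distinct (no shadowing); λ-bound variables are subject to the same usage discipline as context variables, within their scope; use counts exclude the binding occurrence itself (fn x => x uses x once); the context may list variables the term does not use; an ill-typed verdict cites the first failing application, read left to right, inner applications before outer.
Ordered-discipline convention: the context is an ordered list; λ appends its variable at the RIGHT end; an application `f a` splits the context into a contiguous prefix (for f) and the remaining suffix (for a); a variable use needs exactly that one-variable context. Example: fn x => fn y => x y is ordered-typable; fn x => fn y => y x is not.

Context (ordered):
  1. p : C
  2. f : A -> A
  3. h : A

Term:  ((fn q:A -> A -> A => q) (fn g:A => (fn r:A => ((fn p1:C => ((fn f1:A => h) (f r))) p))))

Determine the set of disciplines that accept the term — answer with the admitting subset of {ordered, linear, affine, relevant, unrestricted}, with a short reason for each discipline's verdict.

admitted in: affine, unrestricted
usage: p=1; f=1; h=1; q (bound)=1; g (bound)=0; r (bound)=1; p1 (bound)=0; f1 (bound)=0
use order (left to right): q, h, f, r, p
typing: the term checks, with type A -> A -> A
ordered: ✗, g, p1, f1 left unused
linear: ✗, g, p1, f1 left unused
affine: ✓, no duplicate uses among p, f, h, q, g, r, p1, f1
relevant: ✗, g, p1, f1 left unused
unrestricted: ✓, type-checks (A -> A -> A) and nothing is barred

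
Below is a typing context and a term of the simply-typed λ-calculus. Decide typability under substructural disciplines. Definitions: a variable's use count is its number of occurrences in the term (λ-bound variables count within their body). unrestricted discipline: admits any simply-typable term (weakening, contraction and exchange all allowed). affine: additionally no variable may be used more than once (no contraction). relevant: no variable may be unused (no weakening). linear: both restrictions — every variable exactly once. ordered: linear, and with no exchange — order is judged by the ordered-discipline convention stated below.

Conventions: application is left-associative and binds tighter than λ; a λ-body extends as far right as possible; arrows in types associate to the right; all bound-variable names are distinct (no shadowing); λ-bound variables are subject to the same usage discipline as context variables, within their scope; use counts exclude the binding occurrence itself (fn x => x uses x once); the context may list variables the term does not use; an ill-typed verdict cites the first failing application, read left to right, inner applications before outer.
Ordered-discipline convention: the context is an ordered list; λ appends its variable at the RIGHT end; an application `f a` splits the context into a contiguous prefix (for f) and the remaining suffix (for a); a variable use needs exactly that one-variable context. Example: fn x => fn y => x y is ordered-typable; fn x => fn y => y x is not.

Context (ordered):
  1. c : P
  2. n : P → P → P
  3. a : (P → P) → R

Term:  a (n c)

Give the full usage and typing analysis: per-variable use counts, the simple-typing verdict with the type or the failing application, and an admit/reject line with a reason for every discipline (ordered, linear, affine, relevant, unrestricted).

variable uses: c=1; n=1; a=1
use order (left to right): a, n, c
typing: well-typed at R
ordered ✗ (no contiguous prefix/suffix split fits a, n, c)
linear ✓ (c, n, a: one use apiece)
affine ✓ (none of c, n, a used more than once)
relevant ✓ (at least one use each (c, n, a))
unrestricted ✓ (simply typable at R; W, C, E all held)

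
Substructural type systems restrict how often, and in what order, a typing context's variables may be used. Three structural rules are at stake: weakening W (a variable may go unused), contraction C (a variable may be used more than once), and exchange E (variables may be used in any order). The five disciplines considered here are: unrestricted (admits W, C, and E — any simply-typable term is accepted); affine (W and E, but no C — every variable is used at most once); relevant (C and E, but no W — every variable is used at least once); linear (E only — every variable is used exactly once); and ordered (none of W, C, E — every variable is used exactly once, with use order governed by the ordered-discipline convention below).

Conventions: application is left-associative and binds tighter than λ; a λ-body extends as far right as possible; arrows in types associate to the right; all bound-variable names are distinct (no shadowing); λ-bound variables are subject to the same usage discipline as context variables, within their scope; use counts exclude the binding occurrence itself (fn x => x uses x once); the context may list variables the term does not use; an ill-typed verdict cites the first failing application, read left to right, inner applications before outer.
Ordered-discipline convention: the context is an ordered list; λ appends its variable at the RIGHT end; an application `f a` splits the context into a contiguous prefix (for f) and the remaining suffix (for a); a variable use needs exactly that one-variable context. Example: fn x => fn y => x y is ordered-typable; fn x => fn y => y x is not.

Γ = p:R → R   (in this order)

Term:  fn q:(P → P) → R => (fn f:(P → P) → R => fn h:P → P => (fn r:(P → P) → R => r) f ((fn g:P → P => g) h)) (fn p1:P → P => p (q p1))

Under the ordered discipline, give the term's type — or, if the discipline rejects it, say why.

term : ((P → P) → R) → (P → P) → R
variable uses: p: 1×; q (λ-bound): 1×; f (λ-bound): 1×; h (λ-bound): 1×; r (λ-bound): 1×; g (λ-bound): 1×; p1 (λ-bound): 1×
use order (left to right): r, f, g, h, p, q, p1
typing: well-typed at ((P → P) → R) → (P → P) → R
summary: ordered ✓ · linear ✓ · affine ✓ · relevant ✓ · unrestricted ✓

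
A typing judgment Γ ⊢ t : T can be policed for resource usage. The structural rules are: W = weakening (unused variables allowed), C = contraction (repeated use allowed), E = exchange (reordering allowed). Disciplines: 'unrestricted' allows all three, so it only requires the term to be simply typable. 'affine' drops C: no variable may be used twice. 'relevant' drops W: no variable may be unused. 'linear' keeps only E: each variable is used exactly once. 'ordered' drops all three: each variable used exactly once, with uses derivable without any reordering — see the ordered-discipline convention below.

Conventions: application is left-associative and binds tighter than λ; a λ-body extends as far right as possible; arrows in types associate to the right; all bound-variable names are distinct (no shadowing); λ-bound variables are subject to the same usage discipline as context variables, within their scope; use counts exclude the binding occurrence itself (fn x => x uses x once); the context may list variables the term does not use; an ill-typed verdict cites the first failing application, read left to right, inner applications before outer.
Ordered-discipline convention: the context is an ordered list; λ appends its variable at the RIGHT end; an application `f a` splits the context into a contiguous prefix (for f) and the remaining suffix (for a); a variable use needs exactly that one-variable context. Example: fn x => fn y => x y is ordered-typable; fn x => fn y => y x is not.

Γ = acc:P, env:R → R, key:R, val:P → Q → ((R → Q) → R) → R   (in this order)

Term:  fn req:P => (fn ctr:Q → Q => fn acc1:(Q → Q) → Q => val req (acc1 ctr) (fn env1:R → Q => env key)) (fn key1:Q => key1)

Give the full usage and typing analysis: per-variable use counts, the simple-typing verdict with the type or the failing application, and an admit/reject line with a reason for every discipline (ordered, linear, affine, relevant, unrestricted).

counts: acc=0; env=1; key=1; val=1; req [bound]=1; ctr [bound]=1; acc1 [bound]=1; env1 [bound]=0; key1 [bound]=1
order of uses: val, req, acc1, ctr, env, key, key1
typing: well-typed — term : P → ((Q → Q) → Q) → R
ordered: ✗ — acc, env1 never used (weakening)
linear: ✗ — acc, env1 never used (weakening)
affine: ✓ — no duplicate uses among acc, env, key, val, req, ctr, acc1, env1, key1
relevant: ✗ — acc, env1 never used (weakening)
unrestricted: ✓ — simply typable at P → ((Q → Q) → Q) → R; W, C, E all held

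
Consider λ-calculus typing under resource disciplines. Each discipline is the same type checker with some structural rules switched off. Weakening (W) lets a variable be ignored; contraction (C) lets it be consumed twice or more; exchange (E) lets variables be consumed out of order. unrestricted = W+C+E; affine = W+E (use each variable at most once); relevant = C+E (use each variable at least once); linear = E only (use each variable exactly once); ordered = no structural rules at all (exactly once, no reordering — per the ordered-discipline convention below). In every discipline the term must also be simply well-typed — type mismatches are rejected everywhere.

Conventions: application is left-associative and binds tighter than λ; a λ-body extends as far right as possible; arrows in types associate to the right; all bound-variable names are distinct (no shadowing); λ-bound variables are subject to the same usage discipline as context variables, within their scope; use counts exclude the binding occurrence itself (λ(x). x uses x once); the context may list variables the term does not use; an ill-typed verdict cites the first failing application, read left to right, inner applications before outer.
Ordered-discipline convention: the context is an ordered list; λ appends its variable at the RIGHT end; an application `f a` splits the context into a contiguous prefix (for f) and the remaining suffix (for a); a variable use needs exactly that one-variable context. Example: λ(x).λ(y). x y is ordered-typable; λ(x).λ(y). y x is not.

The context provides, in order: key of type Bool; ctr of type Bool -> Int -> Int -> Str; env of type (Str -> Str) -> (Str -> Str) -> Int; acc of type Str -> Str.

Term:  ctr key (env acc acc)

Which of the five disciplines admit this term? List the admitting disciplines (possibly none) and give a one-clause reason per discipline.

admitting disciplines: relevant, unrestricted
variable uses: key ×1, ctr ×1, env ×1, acc ×2
left-to-right use order: ctr, key, env, acc, acc
typing: ✓ — Int -> Str
ordered: ✗ — uses contraction: acc ×2
linear: ✗ — uses contraction: acc ×2
affine: ✗ — uses contraction: acc ×2
relevant: ✓ — every one of key, ctr, env, acc appears
unrestricted: ✓ — well-typed at Int -> Str; no restrictions here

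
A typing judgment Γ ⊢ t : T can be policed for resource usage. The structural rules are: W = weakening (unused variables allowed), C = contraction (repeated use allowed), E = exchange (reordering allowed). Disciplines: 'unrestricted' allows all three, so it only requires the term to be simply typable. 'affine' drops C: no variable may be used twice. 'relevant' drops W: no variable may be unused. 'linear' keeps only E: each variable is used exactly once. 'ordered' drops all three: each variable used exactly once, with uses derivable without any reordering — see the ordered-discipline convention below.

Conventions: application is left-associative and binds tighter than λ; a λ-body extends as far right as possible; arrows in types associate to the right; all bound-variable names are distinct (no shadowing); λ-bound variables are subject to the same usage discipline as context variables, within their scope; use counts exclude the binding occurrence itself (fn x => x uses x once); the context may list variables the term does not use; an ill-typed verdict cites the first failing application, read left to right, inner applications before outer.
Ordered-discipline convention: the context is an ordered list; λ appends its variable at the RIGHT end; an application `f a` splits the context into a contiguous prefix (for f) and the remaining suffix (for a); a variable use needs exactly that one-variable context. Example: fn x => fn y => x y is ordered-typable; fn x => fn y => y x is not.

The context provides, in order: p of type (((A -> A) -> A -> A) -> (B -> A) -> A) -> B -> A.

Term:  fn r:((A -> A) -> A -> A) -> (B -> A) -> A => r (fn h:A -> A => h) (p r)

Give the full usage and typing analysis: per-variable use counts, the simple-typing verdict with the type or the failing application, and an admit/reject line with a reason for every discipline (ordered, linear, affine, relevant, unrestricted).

variable uses: p: 1×, r (λ-bound): 2×, h (λ-bound): 1×
use order (left to right): r, h, p, r
typing: well-typed at (((A -> A) -> A -> A) -> (B -> A) -> A) -> A
ordered: ✗, needs contraction — r ×2
linear: ✗, needs contraction — r ×2
affine: ✗, needs contraction — r ×2
relevant: ✓, none of p, r, h goes unused
unrestricted: ✓, simply typable at (((A -> A) -> A -> A) -> (B -> A) -> A) -> A; W, C, E all held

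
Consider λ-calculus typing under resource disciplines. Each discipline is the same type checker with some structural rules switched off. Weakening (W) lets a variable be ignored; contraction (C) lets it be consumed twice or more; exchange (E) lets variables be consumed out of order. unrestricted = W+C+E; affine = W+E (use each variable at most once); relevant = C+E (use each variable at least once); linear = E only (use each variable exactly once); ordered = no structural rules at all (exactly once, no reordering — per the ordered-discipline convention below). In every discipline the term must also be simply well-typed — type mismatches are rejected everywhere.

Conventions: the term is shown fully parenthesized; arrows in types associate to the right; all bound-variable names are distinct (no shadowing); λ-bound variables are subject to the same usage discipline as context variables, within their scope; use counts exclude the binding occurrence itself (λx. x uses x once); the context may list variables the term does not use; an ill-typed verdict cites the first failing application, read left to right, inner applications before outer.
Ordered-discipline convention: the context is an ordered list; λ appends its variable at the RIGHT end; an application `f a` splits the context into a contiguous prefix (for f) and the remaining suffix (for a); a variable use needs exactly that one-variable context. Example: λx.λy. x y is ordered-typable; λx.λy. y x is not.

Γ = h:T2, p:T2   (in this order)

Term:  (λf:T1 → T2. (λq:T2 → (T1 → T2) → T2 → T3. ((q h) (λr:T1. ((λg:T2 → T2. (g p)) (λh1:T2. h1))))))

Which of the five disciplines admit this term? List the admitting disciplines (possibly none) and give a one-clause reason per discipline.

accepted by: affine, unrestricted
usage: h: 1×, p: 1×, f (bound): 0×, q (bound): 1×, r (bound): 0×, g (bound): 1×, h1 (bound): 1×
use order (left to right): q, h, g, p, h1
typing: well-typed at (T1 → T2) → (T2 → (T1 → T2) → T2 → T3) → T2 → T3
ordered: ✗, f, r left unused
linear: ✗, f, r left unused
affine: ✓, at most one use each (h, p, f, q, r, g, h1)
relevant: ✗, f, r left unused
unrestricted: ✓, type-checks ((T1 → T2) → (T2 → (T1 → T2) → T2 → T3) → T2 → T3) and nothing is barred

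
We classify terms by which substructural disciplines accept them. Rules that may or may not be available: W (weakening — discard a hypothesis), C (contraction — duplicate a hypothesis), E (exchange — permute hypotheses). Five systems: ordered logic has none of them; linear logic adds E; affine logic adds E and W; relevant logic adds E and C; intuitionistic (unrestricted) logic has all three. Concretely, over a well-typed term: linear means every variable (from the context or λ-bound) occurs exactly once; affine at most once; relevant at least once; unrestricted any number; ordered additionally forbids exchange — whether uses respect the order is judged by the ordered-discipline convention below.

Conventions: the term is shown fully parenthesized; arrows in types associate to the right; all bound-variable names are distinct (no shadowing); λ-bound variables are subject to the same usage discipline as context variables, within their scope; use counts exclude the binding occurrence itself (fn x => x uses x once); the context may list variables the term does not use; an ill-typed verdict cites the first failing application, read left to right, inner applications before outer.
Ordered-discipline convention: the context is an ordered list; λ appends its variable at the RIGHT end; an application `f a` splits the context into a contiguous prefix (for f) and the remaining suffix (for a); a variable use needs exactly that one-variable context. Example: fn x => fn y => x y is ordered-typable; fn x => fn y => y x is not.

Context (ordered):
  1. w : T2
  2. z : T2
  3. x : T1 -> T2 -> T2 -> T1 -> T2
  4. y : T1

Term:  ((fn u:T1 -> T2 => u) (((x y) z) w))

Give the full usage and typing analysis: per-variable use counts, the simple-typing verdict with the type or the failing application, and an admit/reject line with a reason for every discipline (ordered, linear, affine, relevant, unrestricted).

variable uses: w=1, z=1, x=1, y=1, u [bound]=1
order of uses: u, x, y, z, w
typing: the term checks, with type T1 -> T2
ordered ✗ (use order u, x, y, z, w needs exchange)
linear ✓ (each of w, z, x, y, u used exactly once)
affine ✓ (w, z, x, y, u: no repeats, contraction unneeded)
relevant ✓ (at least one use each (w, z, x, y, u))
unrestricted ✓ (typability at T1 -> T2 is all that's needed)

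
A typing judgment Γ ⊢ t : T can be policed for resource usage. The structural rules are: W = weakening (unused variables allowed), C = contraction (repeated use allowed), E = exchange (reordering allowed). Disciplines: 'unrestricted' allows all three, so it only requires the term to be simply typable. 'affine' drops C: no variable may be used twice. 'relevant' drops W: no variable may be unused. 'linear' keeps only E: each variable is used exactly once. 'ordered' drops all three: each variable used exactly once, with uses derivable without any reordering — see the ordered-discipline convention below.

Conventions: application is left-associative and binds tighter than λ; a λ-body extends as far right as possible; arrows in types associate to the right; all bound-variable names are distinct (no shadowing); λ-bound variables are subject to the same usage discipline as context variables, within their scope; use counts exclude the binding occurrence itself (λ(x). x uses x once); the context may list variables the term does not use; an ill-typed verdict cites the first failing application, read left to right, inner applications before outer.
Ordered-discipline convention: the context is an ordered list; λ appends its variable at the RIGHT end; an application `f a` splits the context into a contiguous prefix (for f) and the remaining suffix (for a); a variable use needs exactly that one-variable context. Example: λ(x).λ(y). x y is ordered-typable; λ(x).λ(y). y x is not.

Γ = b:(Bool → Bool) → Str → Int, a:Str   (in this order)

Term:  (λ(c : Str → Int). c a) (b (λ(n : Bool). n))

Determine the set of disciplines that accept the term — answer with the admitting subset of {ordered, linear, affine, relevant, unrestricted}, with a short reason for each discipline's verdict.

admitting disciplines: linear, affine, relevant, unrestricted
use counts: b=1, a=1, c [bound]=1, n [bound]=1
order of uses: c, a, b, n
typing: the term checks, with type Int
ordered: ✗, no ordered split (uses run c, a, b, n)
linear: ✓, each of b, a, c, n used exactly once
affine: ✓, no duplicate uses among b, a, c, n
relevant: ✓, none of b, a, c, n goes unused
unrestricted: ✓, type-checks (Int) and nothing is barred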